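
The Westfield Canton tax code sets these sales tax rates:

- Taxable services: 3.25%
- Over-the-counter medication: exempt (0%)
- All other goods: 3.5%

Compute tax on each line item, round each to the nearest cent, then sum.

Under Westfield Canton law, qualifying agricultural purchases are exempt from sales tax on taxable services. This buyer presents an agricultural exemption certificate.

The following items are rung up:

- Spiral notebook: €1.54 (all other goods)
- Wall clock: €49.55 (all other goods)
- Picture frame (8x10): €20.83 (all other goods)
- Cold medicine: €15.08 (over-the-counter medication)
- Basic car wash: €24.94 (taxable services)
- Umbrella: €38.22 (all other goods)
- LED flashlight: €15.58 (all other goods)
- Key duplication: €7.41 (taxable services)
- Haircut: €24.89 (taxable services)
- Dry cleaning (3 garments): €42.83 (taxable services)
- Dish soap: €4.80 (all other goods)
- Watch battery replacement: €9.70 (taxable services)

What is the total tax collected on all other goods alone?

€4.57

Spiral notebook €1.54: all other goods → 3.5% → €0.05
Wall clock €49.55: all other goods → 3.5% → €1.73
Picture frame (8x10) €20.83: all other goods → 3.5% → €0.73
Umbrella €38.22: all other goods → 3.5% → €1.34
LED flashlight €15.58: all other goods → 3.5% → €0.55
Dish soap €4.80: all other goods → 3.5% → €0.17
Tax on all other goods = €0.05 + €1.73 + €0.73 + €1.34 + €0.55 + €0.17 = €4.57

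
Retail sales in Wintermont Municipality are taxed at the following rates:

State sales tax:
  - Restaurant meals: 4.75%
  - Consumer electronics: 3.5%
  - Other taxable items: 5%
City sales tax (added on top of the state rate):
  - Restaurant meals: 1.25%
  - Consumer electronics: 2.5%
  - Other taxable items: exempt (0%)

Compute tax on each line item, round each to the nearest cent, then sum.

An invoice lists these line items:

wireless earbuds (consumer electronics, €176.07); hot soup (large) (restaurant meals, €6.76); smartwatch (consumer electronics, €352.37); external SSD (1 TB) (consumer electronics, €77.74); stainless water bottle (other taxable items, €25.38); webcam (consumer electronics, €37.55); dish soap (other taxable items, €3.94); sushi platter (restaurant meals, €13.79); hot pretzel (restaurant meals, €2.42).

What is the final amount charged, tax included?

Wireless earbuds €176.07: consumer electronics → 3.5% + 2.5% city = 6% → €10.56
Hot soup (large) €6.76: restaurant meals → 4.75% + 1.25% city = 6% → €0.41
Smartwatch €352.37: consumer electronics → 3.5% + 2.5% city = 6% → €21.14
External SSD (1 TB) €77.74: consumer electronics → 3.5% + 2.5% city = 6% → €4.66
Stainless water bottle €25.38: other taxable items → 5% + 0% city = 5% → €1.27
Webcam €37.55: consumer electronics → 3.5% + 2.5% city = 6% → €2.25
Dish soap €3.94: other taxable items → 5% + 0% city = 5% → €0.20
Sushi platter €13.79: restaurant meals → 4.75% + 1.25% city = 6% → €0.83
Hot pretzel €2.42: restaurant meals → 4.75% + 1.25% city = 6% → €0.15
Subtotal = €696.02; tax = €41.47; total due = €737.49

€737.49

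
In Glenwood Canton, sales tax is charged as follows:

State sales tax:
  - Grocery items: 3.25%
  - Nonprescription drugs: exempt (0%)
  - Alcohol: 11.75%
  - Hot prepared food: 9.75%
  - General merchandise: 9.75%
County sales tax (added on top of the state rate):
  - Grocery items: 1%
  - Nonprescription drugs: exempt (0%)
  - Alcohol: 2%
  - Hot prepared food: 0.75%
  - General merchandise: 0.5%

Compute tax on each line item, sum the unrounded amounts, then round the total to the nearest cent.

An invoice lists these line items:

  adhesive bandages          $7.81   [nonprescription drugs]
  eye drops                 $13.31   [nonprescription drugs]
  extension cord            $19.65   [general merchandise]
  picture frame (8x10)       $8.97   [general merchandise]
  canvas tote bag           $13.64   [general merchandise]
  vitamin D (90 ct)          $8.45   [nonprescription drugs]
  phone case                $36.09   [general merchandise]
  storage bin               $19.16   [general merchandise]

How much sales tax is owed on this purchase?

$9.99

Adhesive bandages $7.81: nonprescription drugs → 0% + 0% county = 0% → $0.00
Eye drops $13.31: nonprescription drugs → 0% + 0% county = 0% → $0.00
Extension cord $19.65: general merchandise → 9.75% + 0.5% county = 10.25% → $2.014125
Picture frame (8x10) $8.97: general merchandise → 9.75% + 0.5% county = 10.25% → $0.919425
Canvas tote bag $13.64: general merchandise → 9.75% + 0.5% county = 10.25% → $1.3981
Vitamin D (90 ct) $8.45: nonprescription drugs → 0% + 0% county = 0% → $0.00
Phone case $36.09: general merchandise → 9.75% + 0.5% county = 10.25% → $3.699225
Storage bin $19.16: general merchandise → 9.75% + 0.5% county = 10.25% → $1.9639
Unrounded tax sum = $9.994775 → $9.99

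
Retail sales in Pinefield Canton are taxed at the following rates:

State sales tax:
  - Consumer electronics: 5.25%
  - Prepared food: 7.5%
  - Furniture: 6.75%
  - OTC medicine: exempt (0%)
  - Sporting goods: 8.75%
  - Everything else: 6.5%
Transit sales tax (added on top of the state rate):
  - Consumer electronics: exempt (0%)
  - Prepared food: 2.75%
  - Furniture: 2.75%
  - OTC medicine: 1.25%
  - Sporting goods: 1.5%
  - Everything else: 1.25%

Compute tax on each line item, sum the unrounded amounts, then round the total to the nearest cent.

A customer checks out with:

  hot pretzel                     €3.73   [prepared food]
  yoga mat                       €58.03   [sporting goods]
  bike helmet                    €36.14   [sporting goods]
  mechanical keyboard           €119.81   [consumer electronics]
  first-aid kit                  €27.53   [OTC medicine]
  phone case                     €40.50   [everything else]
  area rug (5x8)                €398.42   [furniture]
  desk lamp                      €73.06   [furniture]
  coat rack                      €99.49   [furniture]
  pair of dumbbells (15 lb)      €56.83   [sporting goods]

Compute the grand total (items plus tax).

Hot pretzel €3.73: prepared food → 7.5% + 2.75% transit = 10.25% → €0.382325
Yoga mat €58.03: sporting goods → 8.75% + 1.5% transit = 10.25% → €5.948075
Bike helmet €36.14: sporting goods → 8.75% + 1.5% transit = 10.25% → €3.70435
Mechanical keyboard €119.81: consumer electronics → 5.25% + 0% transit = 5.25% → €6.290025
First-aid kit €27.53: OTC medicine → 0% + 1.25% transit = 1.25% → €0.344125
Phone case €40.50: everything else → 6.5% + 1.25% transit = 7.75% → €3.13875
Area rug (5x8) €398.42: furniture → 6.75% + 2.75% transit = 9.5% → €37.8499
Desk lamp €73.06: furniture → 6.75% + 2.75% transit = 9.5% → €6.9407
Coat rack €99.49: furniture → 6.75% + 2.75% transit = 9.5% → €9.45155
Pair of dumbbells (15 lb) €56.83: sporting goods → 8.75% + 1.5% transit = 10.25% → €5.825075
Subtotal = €913.54; unrounded tax = €79.874875 → €79.87; total due = €993.41

€993.41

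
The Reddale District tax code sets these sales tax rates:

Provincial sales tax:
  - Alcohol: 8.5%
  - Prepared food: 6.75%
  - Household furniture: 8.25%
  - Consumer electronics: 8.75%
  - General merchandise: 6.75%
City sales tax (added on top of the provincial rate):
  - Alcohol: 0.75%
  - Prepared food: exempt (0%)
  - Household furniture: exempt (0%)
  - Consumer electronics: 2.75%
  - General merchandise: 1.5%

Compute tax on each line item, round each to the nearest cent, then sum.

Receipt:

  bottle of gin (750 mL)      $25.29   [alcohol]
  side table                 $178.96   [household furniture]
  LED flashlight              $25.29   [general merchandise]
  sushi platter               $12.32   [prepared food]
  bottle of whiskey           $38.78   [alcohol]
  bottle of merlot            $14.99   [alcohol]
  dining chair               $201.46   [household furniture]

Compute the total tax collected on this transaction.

$41.62

Bottle of gin (750 mL) $25.29: alcohol → 8.5% + 0.75% city = 9.25% → $2.34
Side table $178.96: household furniture → 8.25% + 0% city = 8.25% → $14.76
LED flashlight $25.29: general merchandise → 6.75% + 1.5% city = 8.25% → $2.09
Sushi platter $12.32: prepared food → 6.75% + 0% city = 6.75% → $0.83
Bottle of whiskey $38.78: alcohol → 8.5% + 0.75% city = 9.25% → $3.59
Bottle of merlot $14.99: alcohol → 8.5% + 0.75% city = 9.25% → $1.39
Dining chair $201.46: household furniture → 8.25% + 0% city = 8.25% → $16.62
Total tax = $2.34 + $14.76 + $2.09 + $0.83 + $3.59 + $1.39 + $16.62 = $41.62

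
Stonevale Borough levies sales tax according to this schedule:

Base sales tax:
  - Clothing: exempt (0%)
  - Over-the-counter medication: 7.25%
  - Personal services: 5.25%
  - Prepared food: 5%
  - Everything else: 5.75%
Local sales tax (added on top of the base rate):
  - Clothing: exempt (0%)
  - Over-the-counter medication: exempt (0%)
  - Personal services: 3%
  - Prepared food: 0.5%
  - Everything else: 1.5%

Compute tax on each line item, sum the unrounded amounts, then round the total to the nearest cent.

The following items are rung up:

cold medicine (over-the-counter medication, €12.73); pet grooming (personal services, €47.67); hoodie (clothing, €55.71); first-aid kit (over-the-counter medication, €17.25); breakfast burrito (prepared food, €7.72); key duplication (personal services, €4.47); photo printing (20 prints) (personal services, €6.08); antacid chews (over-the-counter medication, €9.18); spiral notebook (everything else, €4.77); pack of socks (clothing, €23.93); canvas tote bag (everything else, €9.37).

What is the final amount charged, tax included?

€207.97

Cold medicine €12.73: over-the-counter medication → 7.25% + 0% local = 7.25% → €0.922925
Pet grooming €47.67: personal services → 5.25% + 3% local = 8.25% → €3.932775
Hoodie €55.71: clothing → 0% + 0% local = 0% → €0.00
First-aid kit €17.25: over-the-counter medication → 7.25% + 0% local = 7.25% → €1.250625
Breakfast burrito €7.72: prepared food → 5% + 0.5% local = 5.5% → €0.4246
Key duplication €4.47: personal services → 5.25% + 3% local = 8.25% → €0.368775
Photo printing (20 prints) €6.08: personal services → 5.25% + 3% local = 8.25% → €0.5016
Antacid chews €9.18: over-the-counter medication → 7.25% + 0% local = 7.25% → €0.66555
Spiral notebook €4.77: everything else → 5.75% + 1.5% local = 7.25% → €0.345825
Pack of socks €23.93: clothing → 0% + 0% local = 0% → €0.00
Canvas tote bag €9.37: everything else → 5.75% + 1.5% local = 7.25% → €0.679325
Subtotal = €198.88; unrounded tax = €9.092 → €9.09; total due = €207.97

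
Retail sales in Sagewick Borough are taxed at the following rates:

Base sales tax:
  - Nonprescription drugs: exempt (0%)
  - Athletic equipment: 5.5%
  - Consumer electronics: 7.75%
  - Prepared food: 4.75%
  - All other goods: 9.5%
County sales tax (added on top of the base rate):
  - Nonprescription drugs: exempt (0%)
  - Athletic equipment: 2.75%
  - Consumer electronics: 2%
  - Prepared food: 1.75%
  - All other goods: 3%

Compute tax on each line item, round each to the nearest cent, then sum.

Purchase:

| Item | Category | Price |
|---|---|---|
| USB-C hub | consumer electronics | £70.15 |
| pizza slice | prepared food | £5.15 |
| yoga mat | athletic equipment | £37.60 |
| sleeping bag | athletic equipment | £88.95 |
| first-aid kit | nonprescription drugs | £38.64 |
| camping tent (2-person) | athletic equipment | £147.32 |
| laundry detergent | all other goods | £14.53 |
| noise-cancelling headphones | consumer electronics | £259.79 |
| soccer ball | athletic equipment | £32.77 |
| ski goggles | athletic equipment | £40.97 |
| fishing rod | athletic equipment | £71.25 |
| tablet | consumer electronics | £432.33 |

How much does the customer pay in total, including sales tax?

£1350.47

USB-C hub £70.15: consumer electronics → 7.75% + 2% county = 9.75% → £6.84
Pizza slice £5.15: prepared food → 4.75% + 1.75% county = 6.5% → £0.33
Yoga mat £37.60: athletic equipment → 5.5% + 2.75% county = 8.25% → £3.10
Sleeping bag £88.95: athletic equipment → 5.5% + 2.75% county = 8.25% → £7.34
First-aid kit £38.64: nonprescription drugs → 0% + 0% county = 0% → £0.00
Camping tent (2-person) £147.32: athletic equipment → 5.5% + 2.75% county = 8.25% → £12.15
Laundry detergent £14.53: all other goods → 9.5% + 3% county = 12.5% → £1.82
Noise-cancelling headphones £259.79: consumer electronics → 7.75% + 2% county = 9.75% → £25.33
Soccer ball £32.77: athletic equipment → 5.5% + 2.75% county = 8.25% → £2.70
Ski goggles £40.97: athletic equipment → 5.5% + 2.75% county = 8.25% → £3.38
Fishing rod £71.25: athletic equipment → 5.5% + 2.75% county = 8.25% → £5.88
Tablet £432.33: consumer electronics → 7.75% + 2% county = 9.75% → £42.15
Subtotal = £1239.45; tax = £111.02; total due = £1350.47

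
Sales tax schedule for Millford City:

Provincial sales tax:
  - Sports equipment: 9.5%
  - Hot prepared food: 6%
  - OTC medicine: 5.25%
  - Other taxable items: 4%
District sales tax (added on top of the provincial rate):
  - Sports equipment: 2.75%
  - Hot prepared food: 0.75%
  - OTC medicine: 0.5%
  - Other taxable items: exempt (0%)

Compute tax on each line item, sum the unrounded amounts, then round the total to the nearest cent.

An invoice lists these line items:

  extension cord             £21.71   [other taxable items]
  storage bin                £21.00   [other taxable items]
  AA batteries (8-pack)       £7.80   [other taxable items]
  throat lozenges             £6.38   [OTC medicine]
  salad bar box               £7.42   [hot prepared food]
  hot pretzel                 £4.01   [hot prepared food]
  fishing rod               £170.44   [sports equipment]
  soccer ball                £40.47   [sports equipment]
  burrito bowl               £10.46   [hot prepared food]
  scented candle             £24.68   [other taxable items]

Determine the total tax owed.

£30.69

Extension cord £21.71: other taxable items → 4% + 0% district = 4% → £0.8684
Storage bin £21.00: other taxable items → 4% + 0% district = 4% → £0.84
AA batteries (8-pack) £7.80: other taxable items → 4% + 0% district = 4% → £0.312
Throat lozenges £6.38: OTC medicine → 5.25% + 0.5% district = 5.75% → £0.36685
Salad bar box £7.42: hot prepared food → 6% + 0.75% district = 6.75% → £0.50085
Hot pretzel £4.01: hot prepared food → 6% + 0.75% district = 6.75% → £0.270675
Fishing rod £170.44: sports equipment → 9.5% + 2.75% district = 12.25% → £20.8789
Soccer ball £40.47: sports equipment → 9.5% + 2.75% district = 12.25% → £4.957575
Burrito bowl £10.46: hot prepared food → 6% + 0.75% district = 6.75% → £0.70605
Scented candle £24.68: other taxable items → 4% + 0% district = 4% → £0.9872
Unrounded tax sum = £30.6885 → £30.69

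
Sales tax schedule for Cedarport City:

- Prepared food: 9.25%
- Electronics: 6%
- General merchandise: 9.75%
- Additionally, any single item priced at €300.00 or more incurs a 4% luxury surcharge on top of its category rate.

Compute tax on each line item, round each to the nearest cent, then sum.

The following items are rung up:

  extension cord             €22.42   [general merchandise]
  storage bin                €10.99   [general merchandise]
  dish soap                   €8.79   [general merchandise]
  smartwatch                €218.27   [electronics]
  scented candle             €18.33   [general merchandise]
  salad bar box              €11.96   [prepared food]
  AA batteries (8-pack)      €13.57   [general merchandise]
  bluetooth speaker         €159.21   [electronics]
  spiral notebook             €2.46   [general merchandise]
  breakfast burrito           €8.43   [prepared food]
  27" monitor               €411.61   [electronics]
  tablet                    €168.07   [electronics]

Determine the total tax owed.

Extension cord €22.42: general merchandise → 9.75% → €2.19
Storage bin €10.99: general merchandise → 9.75% → €1.07
Dish soap €8.79: general merchandise → 9.75% → €0.86
Smartwatch €218.27: electronics → 6% → €13.10
Scented candle €18.33: general merchandise → 9.75% → €1.79
Salad bar box €11.96: prepared food → 9.25% → €1.11
AA batteries (8-pack) €13.57: general merchandise → 9.75% → €1.32
Bluetooth speaker €159.21: electronics → 6% → €9.55
Spiral notebook €2.46: general merchandise → 9.75% → €0.24
Breakfast burrito €8.43: prepared food → 9.25% → €0.78
27" monitor €411.61: electronics → 6% + 4% surcharge = 10% → €41.16
Tablet €168.07: electronics → 6% → €10.08
Total tax = €2.19 + €1.07 + €0.86 + €13.10 + €1.79 + €1.11 + €1.32 + €9.55 + €0.24 + €0.78 + €41.16 + €10.08 = €83.25

€83.25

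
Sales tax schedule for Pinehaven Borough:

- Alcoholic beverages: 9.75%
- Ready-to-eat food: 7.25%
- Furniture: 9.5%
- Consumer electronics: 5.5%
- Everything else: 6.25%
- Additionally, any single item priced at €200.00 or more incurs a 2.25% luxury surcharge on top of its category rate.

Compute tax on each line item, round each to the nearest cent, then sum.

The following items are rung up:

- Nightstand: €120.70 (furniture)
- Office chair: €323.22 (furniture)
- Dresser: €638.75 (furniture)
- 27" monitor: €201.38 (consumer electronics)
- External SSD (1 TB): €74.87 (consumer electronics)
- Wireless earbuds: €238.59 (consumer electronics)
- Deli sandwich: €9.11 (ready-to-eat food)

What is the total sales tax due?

Nightstand €120.70: furniture → 9.5% → €11.47
Office chair €323.22: furniture → 9.5% + 2.25% surcharge = 11.75% → €37.98
Dresser €638.75: furniture → 9.5% + 2.25% surcharge = 11.75% → €75.05
27" monitor €201.38: consumer electronics → 5.5% + 2.25% surcharge = 7.75% → €15.61
External SSD (1 TB) €74.87: consumer electronics → 5.5% → €4.12
Wireless earbuds €238.59: consumer electronics → 5.5% + 2.25% surcharge = 7.75% → €18.49
Deli sandwich €9.11: ready-to-eat food → 7.25% → €0.66
Total tax = €11.47 + €37.98 + €75.05 + €15.61 + €4.12 + €18.49 + €0.66 = €163.38

€163.38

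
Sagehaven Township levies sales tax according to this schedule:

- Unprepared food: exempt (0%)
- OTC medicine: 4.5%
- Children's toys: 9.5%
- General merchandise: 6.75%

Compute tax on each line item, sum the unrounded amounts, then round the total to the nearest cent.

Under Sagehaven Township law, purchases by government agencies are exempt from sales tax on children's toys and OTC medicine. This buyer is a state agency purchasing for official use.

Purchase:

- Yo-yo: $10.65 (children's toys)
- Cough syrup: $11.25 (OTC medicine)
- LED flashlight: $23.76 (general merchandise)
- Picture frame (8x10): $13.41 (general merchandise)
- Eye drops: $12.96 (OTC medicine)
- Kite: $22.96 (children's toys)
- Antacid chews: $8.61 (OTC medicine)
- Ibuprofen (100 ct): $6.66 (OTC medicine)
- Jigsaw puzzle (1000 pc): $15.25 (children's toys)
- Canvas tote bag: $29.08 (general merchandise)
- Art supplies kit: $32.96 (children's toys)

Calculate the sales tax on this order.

$4.47

Yo-yo $10.65: children's toys, buyer-exempt → 0% → $0.00
Cough syrup $11.25: OTC medicine, buyer-exempt → 0% → $0.00
LED flashlight $23.76: general merchandise → 6.75% → $1.6038
Picture frame (8x10) $13.41: general merchandise → 6.75% → $0.905175
Eye drops $12.96: OTC medicine, buyer-exempt → 0% → $0.00
Kite $22.96: children's toys, buyer-exempt → 0% → $0.00
Antacid chews $8.61: OTC medicine, buyer-exempt → 0% → $0.00
Ibuprofen (100 ct) $6.66: OTC medicine, buyer-exempt → 0% → $0.00
Jigsaw puzzle (1000 pc) $15.25: children's toys, buyer-exempt → 0% → $0.00
Canvas tote bag $29.08: general merchandise → 6.75% → $1.9629
Art supplies kit $32.96: children's toys, buyer-exempt → 0% → $0.00
Unrounded tax sum = $4.471875 → $4.47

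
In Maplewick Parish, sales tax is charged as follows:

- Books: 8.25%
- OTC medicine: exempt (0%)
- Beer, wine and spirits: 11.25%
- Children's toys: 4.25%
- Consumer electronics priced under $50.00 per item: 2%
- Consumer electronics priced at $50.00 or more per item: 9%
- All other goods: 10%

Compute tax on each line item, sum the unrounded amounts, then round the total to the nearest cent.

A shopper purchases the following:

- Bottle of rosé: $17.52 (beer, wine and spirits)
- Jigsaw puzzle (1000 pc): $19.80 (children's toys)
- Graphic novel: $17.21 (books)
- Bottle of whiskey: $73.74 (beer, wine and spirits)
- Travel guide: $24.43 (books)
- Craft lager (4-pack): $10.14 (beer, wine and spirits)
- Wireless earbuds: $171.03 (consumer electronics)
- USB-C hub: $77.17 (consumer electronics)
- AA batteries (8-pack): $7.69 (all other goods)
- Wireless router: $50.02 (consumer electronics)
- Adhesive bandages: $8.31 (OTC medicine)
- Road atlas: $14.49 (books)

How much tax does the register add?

Bottle of rosé $17.52: beer, wine and spirits → 11.25% → $1.971
Jigsaw puzzle (1000 pc) $19.80: children's toys → 4.25% → $0.8415
Graphic novel $17.21: books → 8.25% → $1.419825
Bottle of whiskey $73.74: beer, wine and spirits → 11.25% → $8.29575
Travel guide $24.43: books → 8.25% → $2.015475
Craft lager (4-pack) $10.14: beer, wine and spirits → 11.25% → $1.14075
Wireless earbuds $171.03: consumer electronics, $50.00 or more → 9% → $15.3927
USB-C hub $77.17: consumer electronics, $50.00 or more → 9% → $6.9453
AA batteries (8-pack) $7.69: all other goods → 10% → $0.769
Wireless router $50.02: consumer electronics, $50.00 or more → 9% → $4.5018
Adhesive bandages $8.31: OTC medicine → 0% → $0.00
Road atlas $14.49: books → 8.25% → $1.195425
Unrounded tax sum = $44.488525 → $44.49

$44.49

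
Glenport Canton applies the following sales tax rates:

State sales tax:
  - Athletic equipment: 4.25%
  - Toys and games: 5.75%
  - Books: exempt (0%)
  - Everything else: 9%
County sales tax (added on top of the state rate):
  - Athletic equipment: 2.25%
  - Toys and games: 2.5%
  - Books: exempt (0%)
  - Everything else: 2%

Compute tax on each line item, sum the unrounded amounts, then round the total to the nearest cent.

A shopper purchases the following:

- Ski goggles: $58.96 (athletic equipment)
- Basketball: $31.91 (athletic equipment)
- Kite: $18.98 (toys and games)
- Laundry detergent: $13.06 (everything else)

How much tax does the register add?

Ski goggles $58.96: athletic equipment → 4.25% + 2.25% county = 6.5% → $3.8324
Basketball $31.91: athletic equipment → 4.25% + 2.25% county = 6.5% → $2.07415
Kite $18.98: toys and games → 5.75% + 2.5% county = 8.25% → $1.56585
Laundry detergent $13.06: everything else → 9% + 2% county = 11% → $1.4366
Unrounded tax sum = $8.909 → $8.91

$8.91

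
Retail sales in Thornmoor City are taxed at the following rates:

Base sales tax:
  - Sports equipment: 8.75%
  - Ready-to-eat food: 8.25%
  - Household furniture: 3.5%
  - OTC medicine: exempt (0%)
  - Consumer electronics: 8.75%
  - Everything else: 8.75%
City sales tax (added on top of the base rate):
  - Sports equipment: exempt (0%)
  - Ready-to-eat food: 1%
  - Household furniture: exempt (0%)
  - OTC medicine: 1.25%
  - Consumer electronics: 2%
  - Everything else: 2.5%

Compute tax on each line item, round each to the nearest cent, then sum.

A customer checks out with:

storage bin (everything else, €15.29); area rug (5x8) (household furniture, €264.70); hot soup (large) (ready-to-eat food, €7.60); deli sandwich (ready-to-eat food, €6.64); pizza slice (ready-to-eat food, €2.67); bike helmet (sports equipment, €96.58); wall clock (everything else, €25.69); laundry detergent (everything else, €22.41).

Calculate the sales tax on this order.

€26.40

Storage bin €15.29: everything else → 8.75% + 2.5% city = 11.25% → €1.72
Area rug (5x8) €264.70: household furniture → 3.5% + 0% city = 3.5% → €9.26
Hot soup (large) €7.60: ready-to-eat food → 8.25% + 1% city = 9.25% → €0.70
Deli sandwich €6.64: ready-to-eat food → 8.25% + 1% city = 9.25% → €0.61
Pizza slice €2.67: ready-to-eat food → 8.25% + 1% city = 9.25% → €0.25
Bike helmet €96.58: sports equipment → 8.75% + 0% city = 8.75% → €8.45
Wall clock €25.69: everything else → 8.75% + 2.5% city = 11.25% → €2.89
Laundry detergent €22.41: everything else → 8.75% + 2.5% city = 11.25% → €2.52
Total tax = €1.72 + €9.26 + €0.70 + €0.61 + €0.25 + €8.45 + €2.89 + €2.52 = €26.40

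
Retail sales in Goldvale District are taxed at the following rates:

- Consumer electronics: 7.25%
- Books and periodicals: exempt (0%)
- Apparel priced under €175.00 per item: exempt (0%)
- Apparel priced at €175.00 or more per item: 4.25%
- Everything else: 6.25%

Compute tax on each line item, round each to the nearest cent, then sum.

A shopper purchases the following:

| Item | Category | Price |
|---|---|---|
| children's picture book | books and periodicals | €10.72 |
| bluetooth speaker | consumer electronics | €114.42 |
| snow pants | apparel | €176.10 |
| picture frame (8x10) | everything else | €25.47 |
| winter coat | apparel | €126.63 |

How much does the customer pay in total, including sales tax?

€470.71

Children's picture book €10.72: books and periodicals → 0% → €0.00
Bluetooth speaker €114.42: consumer electronics → 7.25% → €8.30
Snow pants €176.10: apparel, €175.00 or more → 4.25% → €7.48
Picture frame (8x10) €25.47: everything else → 6.25% → €1.59
Winter coat €126.63: apparel, under €175.00 → 0% → €0.00
Subtotal = €453.34; tax = €17.37; total due = €470.71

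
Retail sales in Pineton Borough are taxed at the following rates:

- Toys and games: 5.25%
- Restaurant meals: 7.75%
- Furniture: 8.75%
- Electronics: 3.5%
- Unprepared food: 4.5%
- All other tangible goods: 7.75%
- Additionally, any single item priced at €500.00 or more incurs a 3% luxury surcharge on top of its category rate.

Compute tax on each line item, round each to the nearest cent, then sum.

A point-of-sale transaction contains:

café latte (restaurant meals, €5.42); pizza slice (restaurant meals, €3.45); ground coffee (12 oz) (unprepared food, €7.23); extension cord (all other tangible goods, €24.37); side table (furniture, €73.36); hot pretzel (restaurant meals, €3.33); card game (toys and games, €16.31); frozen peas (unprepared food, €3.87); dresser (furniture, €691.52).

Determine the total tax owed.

€91.87

Café latte €5.42: restaurant meals → 7.75% → €0.42
Pizza slice €3.45: restaurant meals → 7.75% → €0.27
Ground coffee (12 oz) €7.23: unprepared food → 4.5% → €0.33
Extension cord €24.37: all other tangible goods → 7.75% → €1.89
Side table €73.36: furniture → 8.75% → €6.42
Hot pretzel €3.33: restaurant meals → 7.75% → €0.26
Card game €16.31: toys and games → 5.25% → €0.86
Frozen peas €3.87: unprepared food → 4.5% → €0.17
Dresser €691.52: furniture → 8.75% + 3% surcharge = 11.75% → €81.25
Total tax = €0.42 + €0.27 + €0.33 + €1.89 + €6.42 + €0.26 + €0.86 + €0.17 + €81.25 = €91.87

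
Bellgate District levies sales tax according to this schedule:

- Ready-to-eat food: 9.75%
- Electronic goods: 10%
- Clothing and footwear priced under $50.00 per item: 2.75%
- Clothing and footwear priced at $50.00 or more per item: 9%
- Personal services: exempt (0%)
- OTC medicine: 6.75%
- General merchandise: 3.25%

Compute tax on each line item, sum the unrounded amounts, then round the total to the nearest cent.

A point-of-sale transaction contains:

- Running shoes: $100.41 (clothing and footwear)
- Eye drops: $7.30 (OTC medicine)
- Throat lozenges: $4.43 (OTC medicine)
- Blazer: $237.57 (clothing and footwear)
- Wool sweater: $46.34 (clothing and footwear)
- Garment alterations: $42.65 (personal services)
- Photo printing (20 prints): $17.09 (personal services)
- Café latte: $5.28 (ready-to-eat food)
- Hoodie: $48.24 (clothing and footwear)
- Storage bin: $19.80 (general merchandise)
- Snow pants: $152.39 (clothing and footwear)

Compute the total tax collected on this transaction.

Running shoes $100.41: clothing and footwear, $50.00 or more → 9% → $9.0369
Eye drops $7.30: OTC medicine → 6.75% → $0.49275
Throat lozenges $4.43: OTC medicine → 6.75% → $0.299025
Blazer $237.57: clothing and footwear, $50.00 or more → 9% → $21.3813
Wool sweater $46.34: clothing and footwear, under $50.00 → 2.75% → $1.27435
Garment alterations $42.65: personal services → 0% → $0.00
Photo printing (20 prints) $17.09: personal services → 0% → $0.00
Café latte $5.28: ready-to-eat food → 9.75% → $0.5148
Hoodie $48.24: clothing and footwear, under $50.00 → 2.75% → $1.3266
Storage bin $19.80: general merchandise → 3.25% → $0.6435
Snow pants $152.39: clothing and footwear, $50.00 or more → 9% → $13.7151
Unrounded tax sum = $48.684325 → $48.68

$48.68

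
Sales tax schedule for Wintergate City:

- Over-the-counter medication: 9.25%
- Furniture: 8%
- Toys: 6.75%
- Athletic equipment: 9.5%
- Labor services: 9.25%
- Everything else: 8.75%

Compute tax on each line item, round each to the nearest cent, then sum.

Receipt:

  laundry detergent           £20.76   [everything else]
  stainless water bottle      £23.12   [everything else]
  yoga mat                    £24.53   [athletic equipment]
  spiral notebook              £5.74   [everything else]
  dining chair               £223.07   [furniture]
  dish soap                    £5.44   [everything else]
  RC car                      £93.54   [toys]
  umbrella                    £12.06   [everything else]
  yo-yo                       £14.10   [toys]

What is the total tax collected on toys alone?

£7.26

RC car £93.54: toys → 6.75% → £6.31
Yo-yo £14.10: toys → 6.75% → £0.95
Tax on toys = £6.31 + £0.95 = £7.26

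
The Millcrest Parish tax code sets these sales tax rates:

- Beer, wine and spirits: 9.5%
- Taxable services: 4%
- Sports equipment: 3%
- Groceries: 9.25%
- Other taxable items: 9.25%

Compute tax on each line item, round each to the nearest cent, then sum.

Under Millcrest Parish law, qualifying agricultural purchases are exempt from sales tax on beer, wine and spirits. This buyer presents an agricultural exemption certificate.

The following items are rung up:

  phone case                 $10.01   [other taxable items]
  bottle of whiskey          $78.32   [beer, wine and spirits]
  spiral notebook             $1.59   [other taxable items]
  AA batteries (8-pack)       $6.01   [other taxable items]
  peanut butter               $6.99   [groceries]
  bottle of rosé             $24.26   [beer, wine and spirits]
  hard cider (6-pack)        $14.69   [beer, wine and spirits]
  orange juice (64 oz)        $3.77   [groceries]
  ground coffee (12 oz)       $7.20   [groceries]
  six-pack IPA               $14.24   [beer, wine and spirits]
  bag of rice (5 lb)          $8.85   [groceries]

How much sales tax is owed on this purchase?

Phone case $10.01: other taxable items → 9.25% → $0.93
Bottle of whiskey $78.32: beer, wine and spirits, buyer-exempt → 0% → $0.00
Spiral notebook $1.59: other taxable items → 9.25% → $0.15
AA batteries (8-pack) $6.01: other taxable items → 9.25% → $0.56
Peanut butter $6.99: groceries → 9.25% → $0.65
Bottle of rosé $24.26: beer, wine and spirits, buyer-exempt → 0% → $0.00
Hard cider (6-pack) $14.69: beer, wine and spirits, buyer-exempt → 0% → $0.00
Orange juice (64 oz) $3.77: groceries → 9.25% → $0.35
Ground coffee (12 oz) $7.20: groceries → 9.25% → $0.67
Six-pack IPA $14.24: beer, wine and spirits, buyer-exempt → 0% → $0.00
Bag of rice (5 lb) $8.85: groceries → 9.25% → $0.82
Total tax = $0.93 + $0.15 + $0.56 + $0.65 + $0.35 + $0.67 + $0.82 = $4.13

$4.13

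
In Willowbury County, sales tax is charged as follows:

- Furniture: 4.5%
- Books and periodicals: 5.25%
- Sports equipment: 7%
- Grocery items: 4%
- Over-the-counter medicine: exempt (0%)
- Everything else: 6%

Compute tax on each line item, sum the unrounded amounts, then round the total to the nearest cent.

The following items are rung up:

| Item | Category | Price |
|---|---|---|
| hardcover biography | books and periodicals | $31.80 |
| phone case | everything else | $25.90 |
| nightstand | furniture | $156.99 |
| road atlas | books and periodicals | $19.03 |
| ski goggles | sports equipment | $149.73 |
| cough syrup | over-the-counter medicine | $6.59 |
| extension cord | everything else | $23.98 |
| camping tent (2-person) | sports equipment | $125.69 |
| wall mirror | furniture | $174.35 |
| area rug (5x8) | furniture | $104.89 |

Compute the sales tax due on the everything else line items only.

Phone case $25.90: everything else → 6% → $1.554
Extension cord $23.98: everything else → 6% → $1.4388
Tax on everything else: unrounded sum = $2.9928 → $2.99

$2.99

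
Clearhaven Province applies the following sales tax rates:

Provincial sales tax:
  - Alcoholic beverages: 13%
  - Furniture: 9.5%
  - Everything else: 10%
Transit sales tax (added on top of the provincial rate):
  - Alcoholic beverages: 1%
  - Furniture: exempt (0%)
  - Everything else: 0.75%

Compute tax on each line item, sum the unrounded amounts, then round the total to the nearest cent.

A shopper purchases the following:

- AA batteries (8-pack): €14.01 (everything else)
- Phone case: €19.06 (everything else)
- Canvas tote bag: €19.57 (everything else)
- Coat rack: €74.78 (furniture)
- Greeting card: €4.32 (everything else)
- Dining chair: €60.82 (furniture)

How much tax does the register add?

AA batteries (8-pack) €14.01: everything else → 10% + 0.75% transit = 10.75% → €1.506075
Phone case €19.06: everything else → 10% + 0.75% transit = 10.75% → €2.04895
Canvas tote bag €19.57: everything else → 10% + 0.75% transit = 10.75% → €2.103775
Coat rack €74.78: furniture → 9.5% + 0% transit = 9.5% → €7.1041
Greeting card €4.32: everything else → 10% + 0.75% transit = 10.75% → €0.4644
Dining chair €60.82: furniture → 9.5% + 0% transit = 9.5% → €5.7779
Unrounded tax sum = €19.0052 → €19.01

€19.01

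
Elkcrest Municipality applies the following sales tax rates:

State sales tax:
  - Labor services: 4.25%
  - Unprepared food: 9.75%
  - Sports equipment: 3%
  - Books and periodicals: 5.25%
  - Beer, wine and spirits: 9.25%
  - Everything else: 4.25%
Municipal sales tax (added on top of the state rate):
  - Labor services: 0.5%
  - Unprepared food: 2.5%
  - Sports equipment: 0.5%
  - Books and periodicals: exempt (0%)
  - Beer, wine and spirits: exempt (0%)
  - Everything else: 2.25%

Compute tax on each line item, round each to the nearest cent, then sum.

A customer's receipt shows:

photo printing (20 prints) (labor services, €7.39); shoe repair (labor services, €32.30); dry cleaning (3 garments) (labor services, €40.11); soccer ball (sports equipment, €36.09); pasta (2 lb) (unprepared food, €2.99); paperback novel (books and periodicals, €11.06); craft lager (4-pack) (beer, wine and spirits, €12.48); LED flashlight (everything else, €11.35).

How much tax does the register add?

€7.89

Photo printing (20 prints) €7.39: labor services → 4.25% + 0.5% municipal = 4.75% → €0.35
Shoe repair €32.30: labor services → 4.25% + 0.5% municipal = 4.75% → €1.53
Dry cleaning (3 garments) €40.11: labor services → 4.25% + 0.5% municipal = 4.75% → €1.91
Soccer ball €36.09: sports equipment → 3% + 0.5% municipal = 3.5% → €1.26
Pasta (2 lb) €2.99: unprepared food → 9.75% + 2.5% municipal = 12.25% → €0.37
Paperback novel €11.06: books and periodicals → 5.25% + 0% municipal = 5.25% → €0.58
Craft lager (4-pack) €12.48: beer, wine and spirits → 9.25% + 0% municipal = 9.25% → €1.15
LED flashlight €11.35: everything else → 4.25% + 2.25% municipal = 6.5% → €0.74
Total tax = €0.35 + €1.53 + €1.91 + €1.26 + €0.37 + €0.58 + €1.15 + €0.74 = €7.89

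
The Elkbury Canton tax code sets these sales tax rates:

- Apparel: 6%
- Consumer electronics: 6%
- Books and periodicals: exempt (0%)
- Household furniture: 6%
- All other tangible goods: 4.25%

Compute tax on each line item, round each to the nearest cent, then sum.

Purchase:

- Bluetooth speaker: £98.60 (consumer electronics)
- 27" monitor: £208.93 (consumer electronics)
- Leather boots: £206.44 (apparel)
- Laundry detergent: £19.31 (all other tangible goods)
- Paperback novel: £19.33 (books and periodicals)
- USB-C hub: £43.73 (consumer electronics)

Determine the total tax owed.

£34.29

Bluetooth speaker £98.60: consumer electronics → 6% → £5.92
27" monitor £208.93: consumer electronics → 6% → £12.54
Leather boots £206.44: apparel → 6% → £12.39
Laundry detergent £19.31: all other tangible goods → 4.25% → £0.82
Paperback novel £19.33: books and periodicals → 0% → £0.00
USB-C hub £43.73: consumer electronics → 6% → £2.62
Total tax = £5.92 + £12.54 + £12.39 + £0.82 + £2.62 = £34.29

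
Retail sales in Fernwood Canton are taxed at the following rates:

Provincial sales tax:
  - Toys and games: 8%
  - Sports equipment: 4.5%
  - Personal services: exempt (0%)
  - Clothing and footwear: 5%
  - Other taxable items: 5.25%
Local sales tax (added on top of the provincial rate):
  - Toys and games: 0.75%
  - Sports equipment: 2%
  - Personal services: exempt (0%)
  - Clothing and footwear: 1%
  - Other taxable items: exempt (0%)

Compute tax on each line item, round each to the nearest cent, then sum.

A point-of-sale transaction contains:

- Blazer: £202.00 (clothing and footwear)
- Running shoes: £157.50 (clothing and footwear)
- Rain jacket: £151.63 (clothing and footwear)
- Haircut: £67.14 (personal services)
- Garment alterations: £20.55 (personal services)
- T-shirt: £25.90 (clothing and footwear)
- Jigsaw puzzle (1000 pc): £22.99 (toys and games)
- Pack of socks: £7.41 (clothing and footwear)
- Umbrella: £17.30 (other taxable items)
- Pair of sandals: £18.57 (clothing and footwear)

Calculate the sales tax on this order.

Blazer £202.00: clothing and footwear → 5% + 1% local = 6% → £12.12
Running shoes £157.50: clothing and footwear → 5% + 1% local = 6% → £9.45
Rain jacket £151.63: clothing and footwear → 5% + 1% local = 6% → £9.10
Haircut £67.14: personal services → 0% + 0% local = 0% → £0.00
Garment alterations £20.55: personal services → 0% + 0% local = 0% → £0.00
T-shirt £25.90: clothing and footwear → 5% + 1% local = 6% → £1.55
Jigsaw puzzle (1000 pc) £22.99: toys and games → 8% + 0.75% local = 8.75% → £2.01
Pack of socks £7.41: clothing and footwear → 5% + 1% local = 6% → £0.44
Umbrella £17.30: other taxable items → 5.25% + 0% local = 5.25% → £0.91
Pair of sandals £18.57: clothing and footwear → 5% + 1% local = 6% → £1.11
Total tax = £12.12 + £9.45 + £9.10 + £1.55 + £2.01 + £0.44 + £0.91 + £1.11 = £36.69

£36.69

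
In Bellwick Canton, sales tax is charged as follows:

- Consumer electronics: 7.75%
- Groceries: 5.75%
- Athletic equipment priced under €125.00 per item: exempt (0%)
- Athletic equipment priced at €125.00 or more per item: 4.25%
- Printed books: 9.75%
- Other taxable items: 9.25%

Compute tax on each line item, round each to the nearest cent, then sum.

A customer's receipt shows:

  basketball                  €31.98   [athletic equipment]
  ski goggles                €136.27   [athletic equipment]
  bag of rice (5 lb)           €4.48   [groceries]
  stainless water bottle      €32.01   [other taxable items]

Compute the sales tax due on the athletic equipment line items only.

Basketball €31.98: athletic equipment, under €125.00 → 0% → €0.00
Ski goggles €136.27: athletic equipment, €125.00 or more → 4.25% → €5.79
Tax on athletic equipment = €0.00 + €5.79 = €5.79

€5.79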